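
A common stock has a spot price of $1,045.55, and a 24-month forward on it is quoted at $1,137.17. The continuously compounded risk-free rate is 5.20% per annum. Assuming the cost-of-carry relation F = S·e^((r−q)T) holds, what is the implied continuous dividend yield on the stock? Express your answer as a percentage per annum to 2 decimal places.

From F = S·e^((r−q)T): (r − q) = ln(F/S)/T
ln(1137.17/1045.55) = ln(1.087629) = 0.084000
(r − q) = 0.084000 / (24/12) = 0.042000
q = r − ln(F/S)/T = 0.0520 − 0.042000 = 0.010000
q = 1.00%

1.00%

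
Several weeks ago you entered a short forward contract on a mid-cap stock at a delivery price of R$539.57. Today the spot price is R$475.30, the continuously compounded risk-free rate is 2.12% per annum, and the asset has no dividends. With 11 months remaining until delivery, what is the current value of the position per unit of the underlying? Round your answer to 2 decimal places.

Current fair forward for the remaining 11 months: F = S·e^(r·T), r = 0.0212
F = 475.30 · e^(0.0212 × 11/12) = 475.30 × 1.019623 = 484.6268
Value of long forward = (F − K)·e^(−rT) = (484.6268 − 539.57) · e^(−0.0212·11/12)
= -54.9432 × 0.980754 = -53.89
Short position value = −(long value) = R$53.89

R$53.89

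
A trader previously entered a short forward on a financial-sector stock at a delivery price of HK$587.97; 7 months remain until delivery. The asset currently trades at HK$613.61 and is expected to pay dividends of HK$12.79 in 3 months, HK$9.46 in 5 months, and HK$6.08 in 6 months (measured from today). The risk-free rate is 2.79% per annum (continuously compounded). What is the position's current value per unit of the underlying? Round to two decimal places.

-HK$7.08

PV(remaining dividends) I = 12.79·e^(−0.0279·3/12) + 9.46·e^(−0.0279·5/12) + 6.08·e^(−0.0279·6/12) = 28.0475
Current forward F = (S − I)·e^(rT) = (613.61 − 28.0475)·e^(0.0279·7/12) = 585.5625 × 1.016408 = 595.1704
Value (long) = (F − K)·e^(−rT) = (595.1704 − 587.97) × 0.983857 = 7.0842
Short position value = −(long value) = -HK$7.08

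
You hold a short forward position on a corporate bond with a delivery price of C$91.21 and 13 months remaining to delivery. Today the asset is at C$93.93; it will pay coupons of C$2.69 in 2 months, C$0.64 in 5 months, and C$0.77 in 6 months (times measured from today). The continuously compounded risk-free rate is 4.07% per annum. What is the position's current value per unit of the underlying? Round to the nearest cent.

-C$2.60

PV(remaining coupons) I = 2.69·e^(−0.0407·2/12) + 0.64·e^(−0.0407·5/12) + 0.77·e^(−0.0407·6/12) = 4.0555
Current forward F = (S − I)·e^(rT) = (93.93 − 4.0555)·e^(0.0407·13/12) = 89.8745 × 1.045078 = 93.9259
Value (long) = (F − K)·e^(−rT) = (93.9259 − 91.21) × 0.956866 = 2.5988
Short position value = −(long value) = -C$2.60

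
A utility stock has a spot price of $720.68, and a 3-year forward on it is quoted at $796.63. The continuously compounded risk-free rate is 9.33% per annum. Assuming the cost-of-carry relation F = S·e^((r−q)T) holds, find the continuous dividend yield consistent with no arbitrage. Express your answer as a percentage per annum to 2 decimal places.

From F = S·e^((r−q)T): (r − q) = ln(F/S)/T
ln(796.63/720.68) = ln(1.105387) = 0.100195
(r − q) = 0.100195 / (3) = 0.033398
q = r − ln(F/S)/T = 0.0933 − 0.033398 = 0.059902
q = 5.99%

5.99%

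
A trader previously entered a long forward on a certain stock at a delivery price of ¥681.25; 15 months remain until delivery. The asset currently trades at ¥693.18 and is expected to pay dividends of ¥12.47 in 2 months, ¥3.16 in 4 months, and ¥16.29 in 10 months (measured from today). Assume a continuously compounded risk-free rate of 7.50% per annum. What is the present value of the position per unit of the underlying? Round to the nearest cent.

¥42.19

PV(remaining dividends) I = 12.47·e^(−0.0750·2/12) + 3.16·e^(−0.0750·4/12) + 16.29·e^(−0.0750·10/12) = 30.7001
Current forward F = (S − I)·e^(rT) = (693.18 − 30.7001)·e^(0.0750·15/12) = 662.4799 × 1.098285 = 727.5917
Value (long) = (F − K)·e^(−rT) = (727.5917 − 681.25) × 0.910510 = 42.1946
Value = ¥42.19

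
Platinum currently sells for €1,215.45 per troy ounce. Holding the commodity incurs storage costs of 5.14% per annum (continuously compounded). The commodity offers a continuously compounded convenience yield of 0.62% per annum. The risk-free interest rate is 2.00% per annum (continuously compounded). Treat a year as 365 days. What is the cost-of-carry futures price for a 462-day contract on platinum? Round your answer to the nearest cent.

€1,320.01 per troy ounce

Net carry = r + u − y = 0.0200 + 0.0514 − 0.0062 = 0.0652
F = S·e^((r+u−y)T) = 1215.45 · e^(0.0652 × 462/365) = 1215.45 · e^0.08252712
= 1215.45 × 1.08602813 = €1,320.01 per troy ounce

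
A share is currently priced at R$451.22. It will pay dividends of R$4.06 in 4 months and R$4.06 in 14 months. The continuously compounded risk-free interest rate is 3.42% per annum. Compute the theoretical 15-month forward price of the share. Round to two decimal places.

PV(dividends) I = 4.06·e^(−0.0342·4/12) + 4.06·e^(−0.0342·14/12)
I = 4.0140 + 3.9012 = 7.9152
F = (S − I)·e^(rT) = (451.22 − 7.9152) · e^(0.0342·15/12)
= 443.3048 · e^0.042750 = 443.3048 × 1.043677 = R$462.67

R$462.67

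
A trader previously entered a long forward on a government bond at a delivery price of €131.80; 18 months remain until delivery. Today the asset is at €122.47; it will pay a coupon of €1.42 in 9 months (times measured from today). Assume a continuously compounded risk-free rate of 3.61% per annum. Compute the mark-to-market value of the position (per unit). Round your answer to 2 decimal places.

PV(remaining coupons) I = 1.42·e^(−0.0361·9/12) = 1.3821
Current forward F = (S − I)·e^(rT) = (122.47 − 1.3821)·e^(0.0361·18/12) = 121.0879 × 1.055643 = 127.8256
Value (long) = (F − K)·e^(−rT) = (127.8256 − 131.80) × 0.947290 = -3.7649
Value = -€3.76

-€3.76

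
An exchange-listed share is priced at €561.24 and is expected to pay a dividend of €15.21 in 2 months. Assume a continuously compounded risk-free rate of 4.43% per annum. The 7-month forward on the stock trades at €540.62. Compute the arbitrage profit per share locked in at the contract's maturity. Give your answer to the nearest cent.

PV(dividends) I = 15.21·e^(−0.0443·2/12) = 15.0981
Fair forward F* = (S − I)·e^(rT) = (561.24 − 15.0981)·e^0.025842 = 546.1419 × 1.026179 = 560.4393
Market €540.62 < fair 560.4393: forward underpriced → reverse cash-and-carry (short the stock, invest proceeds at r, pay the dividends, go long the forward).
Profit at T = |F_mkt − F*| = |540.62 − 560.4393| = €19.82 per share

€19.82 per share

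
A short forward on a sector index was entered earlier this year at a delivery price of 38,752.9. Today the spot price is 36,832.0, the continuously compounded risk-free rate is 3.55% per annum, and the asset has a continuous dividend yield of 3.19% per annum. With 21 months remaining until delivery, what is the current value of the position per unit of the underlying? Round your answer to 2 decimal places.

1586.44

Current fair forward for the remaining 21 months: F = S·e^((r − q)·T), (r − q) = 0.0355 − 0.0319 = 0.0036
F = 36832.0 · e^(0.0036 × 21/12) = 36832.0 × 1.00631989 = 37064.7742
Value of long forward = (F − K)·e^(−rT) = (37064.7742 − 38752.9) · e^(−0.0355·21/12)
= -1688.1258 × 0.93976541 = -1586.44
Short position value = −(long value) = 1586.44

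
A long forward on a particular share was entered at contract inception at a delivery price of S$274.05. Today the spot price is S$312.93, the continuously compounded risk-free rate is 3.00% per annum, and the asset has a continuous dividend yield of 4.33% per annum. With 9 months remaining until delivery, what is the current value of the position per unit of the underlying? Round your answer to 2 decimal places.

Current fair forward for the remaining 9 months: F = S·e^((r − q)·T), (r − q) = 0.0300 − 0.0433 = -0.0133
F = 312.93 · e^(-0.0133 × 9/12) = 312.93 × 0.990075 = 309.8242
Value of long forward = (F − K)·e^(−rT) = (309.8242 − 274.05) · e^(−0.0300·9/12)
= 35.7742 × 0.977751 = 34.98

S$34.98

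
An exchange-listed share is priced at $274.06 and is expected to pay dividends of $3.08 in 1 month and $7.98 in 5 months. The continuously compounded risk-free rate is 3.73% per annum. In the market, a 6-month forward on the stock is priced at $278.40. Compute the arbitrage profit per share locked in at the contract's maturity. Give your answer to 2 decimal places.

$10.31 per share

PV(dividends) I = 3.08·e^(−0.0373·1/12) + 7.98·e^(−0.0373·5/12) = 10.9274
Fair forward F* = (S − I)·e^(rT) = (274.06 − 10.9274)·e^0.018650 = 263.1326 × 1.018825 = 268.0861
Market $278.40 > fair 268.0861: forward overpriced → cash-and-carry (borrow at r, buy the stock and collect the dividends, short the forward).
Profit at T = |F_mkt − F*| = |278.40 − 268.0861| = $10.31 per share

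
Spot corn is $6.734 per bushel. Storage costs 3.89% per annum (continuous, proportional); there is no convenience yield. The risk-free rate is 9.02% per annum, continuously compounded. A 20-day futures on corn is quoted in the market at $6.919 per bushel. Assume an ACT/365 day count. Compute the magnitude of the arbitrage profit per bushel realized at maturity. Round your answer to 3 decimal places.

Fair futures: F* = S·e^(carry·T), with carry = (r + u) = 0.0902 + 0.0389 = 0.1291
F* = 6.734 · e^(0.1291 × 20/365) = 6.734 · e^0.007074 = 6.734 × 1.007099 = $6.7818
Market $6.919 > fair $6.7818: forward overpriced → cash-and-carry (buy spot, short the forward).
At maturity, profit = |F_mkt − F*| = |6.919 − 6.7818| = $0.137 per bushel

$0.137 per bushel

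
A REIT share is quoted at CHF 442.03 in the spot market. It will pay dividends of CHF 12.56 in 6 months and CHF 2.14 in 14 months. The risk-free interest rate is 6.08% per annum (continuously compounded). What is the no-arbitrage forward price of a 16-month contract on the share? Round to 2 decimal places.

CHF 463.98

PV(dividends) I = 12.56·e^(−0.0608·6/12) + 2.14·e^(−0.0608·14/12)
I = 12.1839 + 1.9935 = 14.1774
F = (S − I)·e^(rT) = (442.03 − 14.1774) · e^(0.0608·16/12)
= 427.8526 · e^0.081067 = 427.8526 × 1.084444 = CHF 463.98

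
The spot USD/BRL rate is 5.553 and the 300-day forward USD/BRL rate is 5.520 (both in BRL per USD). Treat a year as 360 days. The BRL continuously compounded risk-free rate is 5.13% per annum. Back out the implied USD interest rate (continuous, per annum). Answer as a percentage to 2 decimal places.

5.85%

F = S·e^((r_BRL − r_USD)T) ⇒ r_USD = r_BRL − ln(F/S)/T
ln(5.520/5.553) = -0.005960; /(300/360) = -0.007152
r_USD = 0.0513 + 0.007152 = 0.058452
r_USD = 5.85%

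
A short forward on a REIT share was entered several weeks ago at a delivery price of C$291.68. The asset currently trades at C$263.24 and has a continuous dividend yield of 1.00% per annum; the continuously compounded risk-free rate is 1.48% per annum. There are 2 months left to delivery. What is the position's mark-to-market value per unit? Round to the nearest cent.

Current fair forward for the remaining 2 months: F = S·e^((r − q)·T), (r − q) = 0.0148 − 0.0100 = 0.0048
F = 263.24 · e^(0.0048 × 2/12) = 263.24 × 1.000800 = 263.4506
Value of long forward = (F − K)·e^(−rT) = (263.4506 − 291.68) · e^(−0.0148·2/12)
= -28.2294 × 0.997536 = -28.16
Short position value = −(long value) = C$28.16

C$28.16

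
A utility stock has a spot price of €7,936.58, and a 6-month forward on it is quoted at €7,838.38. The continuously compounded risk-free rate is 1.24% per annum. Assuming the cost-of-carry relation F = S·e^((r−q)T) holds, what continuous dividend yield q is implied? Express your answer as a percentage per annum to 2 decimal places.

From F = S·e^((r−q)T): (r − q) = ln(F/S)/T
ln(7838.38/7936.58) = ln(0.987627) = -0.012450
(r − q) = -0.012450 / (6/12) = -0.024900
q = r − ln(F/S)/T = 0.0124 + 0.024900 = 0.037300
q = 3.73%

3.73%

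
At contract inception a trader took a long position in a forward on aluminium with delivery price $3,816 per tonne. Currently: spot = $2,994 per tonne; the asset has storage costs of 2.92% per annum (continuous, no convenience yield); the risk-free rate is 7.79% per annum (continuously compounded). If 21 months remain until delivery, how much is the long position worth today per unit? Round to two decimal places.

Current fair forward for the remaining 21 months: F = S·e^((r + u)·T), (r + u) = 0.0779 + 0.0292 = 0.1071
F = 2994 · e^(0.1071 × 21/12) = 2994 × 1.20613979 = 3611.1825
Value of long forward = (F − K)·e^(−rT) = (3611.1825 − 3816) · e^(−0.0779·21/12)
= -204.8175 × 0.87255900 = -178.72

-$178.72 per tonne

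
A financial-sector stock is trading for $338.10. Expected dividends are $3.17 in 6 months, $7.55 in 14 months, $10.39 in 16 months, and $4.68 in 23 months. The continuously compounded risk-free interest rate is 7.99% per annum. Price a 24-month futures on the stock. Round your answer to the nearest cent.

$369.37

PV(dividends) I = 3.17·e^(−0.0799·6/12) + 7.55·e^(−0.0799·14/12) + 10.39·e^(−0.0799·16/12) + 4.68·e^(−0.0799·23/12)
I = 3.0459 + 6.8780 + 9.3400 + 4.0155 = 23.2794
F = (S − I)·e^(rT) = (338.10 − 23.2794) · e^(0.0799·24/12)
= 314.8206 · e^0.159800 = 314.8206 × 1.173276 = $369.37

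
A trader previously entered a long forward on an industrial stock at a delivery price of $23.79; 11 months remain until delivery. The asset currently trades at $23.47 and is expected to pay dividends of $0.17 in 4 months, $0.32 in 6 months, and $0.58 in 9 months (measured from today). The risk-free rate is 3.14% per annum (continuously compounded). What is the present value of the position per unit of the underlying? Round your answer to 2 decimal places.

-$0.69

PV(remaining dividends) I = 0.17·e^(−0.0314·4/12) + 0.32·e^(−0.0314·6/12) + 0.58·e^(−0.0314·9/12) = 1.0497
Current forward F = (S − I)·e^(rT) = (23.47 − 1.0497)·e^(0.0314·11/12) = 22.4203 × 1.029202 = 23.0750
Value (long) = (F − K)·e^(−rT) = (23.0750 − 23.79) × 0.971627 = -0.6947
Value = -$0.69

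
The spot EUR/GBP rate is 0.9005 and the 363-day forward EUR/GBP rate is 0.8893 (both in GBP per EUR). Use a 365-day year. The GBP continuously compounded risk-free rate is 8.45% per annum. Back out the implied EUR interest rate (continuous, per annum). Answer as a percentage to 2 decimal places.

9.71%

F = S·e^((r_GBP − r_EUR)T) ⇒ r_EUR = r_GBP − ln(F/S)/T
ln(0.8893/0.9005) = -0.012516; /(363/365) = -0.012585
r_EUR = 0.0845 + 0.012585 = 0.097085
r_EUR = 9.71%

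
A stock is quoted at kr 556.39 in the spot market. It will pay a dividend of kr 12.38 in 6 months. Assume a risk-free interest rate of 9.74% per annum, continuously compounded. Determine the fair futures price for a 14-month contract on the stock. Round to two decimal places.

PV(dividends) I = 12.38·e^(−0.0974·6/12)
I = 11.7915
F = (S − I)·e^(rT) = (556.39 − 11.7915) · e^(0.0974·14/12)
= 544.5985 · e^0.113633 = 544.5985 × 1.120341 = kr 610.14

kr 610.14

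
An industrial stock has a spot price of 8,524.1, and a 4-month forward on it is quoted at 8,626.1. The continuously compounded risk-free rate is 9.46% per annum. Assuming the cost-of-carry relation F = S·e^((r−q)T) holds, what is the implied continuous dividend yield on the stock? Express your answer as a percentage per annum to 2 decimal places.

5.89%

From F = S·e^((r−q)T): (r − q) = ln(F/S)/T
ln(8626.1/8524.1) = ln(1.011966) = 0.011895
(r − q) = 0.011895 / (4/12) = 0.035685
q = r − ln(F/S)/T = 0.0946 − 0.035685 = 0.058915
q = 5.89%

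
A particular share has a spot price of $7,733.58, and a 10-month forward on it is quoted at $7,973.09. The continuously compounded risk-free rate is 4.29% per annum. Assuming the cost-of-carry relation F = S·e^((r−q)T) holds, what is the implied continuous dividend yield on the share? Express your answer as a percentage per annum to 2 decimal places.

0.63%

From F = S·e^((r−q)T): (r − q) = ln(F/S)/T
ln(7973.09/7733.58) = ln(1.030970) = 0.030500
(r − q) = 0.030500 / (10/12) = 0.036600
q = r − ln(F/S)/T = 0.0429 − 0.036600 = 0.006300
q = 0.63%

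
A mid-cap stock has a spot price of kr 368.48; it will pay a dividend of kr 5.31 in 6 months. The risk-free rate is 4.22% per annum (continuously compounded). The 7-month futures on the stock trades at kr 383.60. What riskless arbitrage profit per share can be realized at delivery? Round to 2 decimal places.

kr 11.27 per share

PV(dividends) I = 5.31·e^(−0.0422·6/12) = 5.1991
Fair futures F* = (S − I)·e^(rT) = (368.48 − 5.1991)·e^0.024617 = 363.2809 × 1.024923 = 372.3349
Market kr 383.60 > fair 372.3349: forward overpriced → cash-and-carry (borrow at r, buy the stock and collect the dividends, short the forward).
Profit at T = |F_mkt − F*| = |383.60 − 372.3349| = kr 11.27 per share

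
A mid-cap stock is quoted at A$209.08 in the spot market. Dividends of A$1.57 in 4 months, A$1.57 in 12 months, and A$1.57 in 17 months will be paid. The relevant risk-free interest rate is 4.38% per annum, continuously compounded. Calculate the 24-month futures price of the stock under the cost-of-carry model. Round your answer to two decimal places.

PV(dividends) I = 1.57·e^(−0.0438·4/12) + 1.57·e^(−0.0438·12/12) + 1.57·e^(−0.0438·17/12)
I = 1.5472 + 1.5027 + 1.4755 = 4.5254
F = (S − I)·e^(rT) = (209.08 − 4.5254) · e^(0.0438·24/12)
= 204.5546 · e^0.087600 = 204.5546 × 1.091551 = A$223.28

A$223.28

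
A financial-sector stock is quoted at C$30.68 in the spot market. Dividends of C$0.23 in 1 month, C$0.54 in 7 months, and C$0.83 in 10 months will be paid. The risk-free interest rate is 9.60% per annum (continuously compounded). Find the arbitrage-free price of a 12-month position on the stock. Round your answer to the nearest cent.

PV(dividends) I = 0.23·e^(−0.0960·1/12) + 0.54·e^(−0.0960·7/12) + 0.83·e^(−0.0960·10/12)
I = 0.2282 + 0.5106 + 0.7662 = 1.5050
F = (S − I)·e^(rT) = (30.68 − 1.5050) · e^(0.0960·12/12)
= 29.1750 · e^0.096000 = 29.1750 × 1.100759 = C$32.11

C$32.11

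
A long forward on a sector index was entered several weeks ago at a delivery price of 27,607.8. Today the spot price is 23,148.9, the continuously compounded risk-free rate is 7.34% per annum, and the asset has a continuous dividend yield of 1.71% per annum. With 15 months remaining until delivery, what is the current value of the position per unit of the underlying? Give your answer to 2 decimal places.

Current fair forward for the remaining 15 months: F = S·e^((r − q)·T), (r − q) = 0.0734 − 0.0171 = 0.0563
F = 23148.9 · e^(0.0563 × 15/12) = 23148.9 × 1.07291045 = 24836.6967
Value of long forward = (F − K)·e^(−rT) = (24836.6967 − 27607.8) · e^(−0.0734·15/12)
= -2771.1033 × 0.91233320 = -2528.17

-2528.17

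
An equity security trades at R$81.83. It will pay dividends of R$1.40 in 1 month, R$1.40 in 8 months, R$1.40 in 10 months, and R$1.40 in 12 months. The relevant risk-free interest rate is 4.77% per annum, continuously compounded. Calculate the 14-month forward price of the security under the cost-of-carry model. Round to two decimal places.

R$80.77

PV(dividends) I = 1.40·e^(−0.0477·1/12) + 1.40·e^(−0.0477·8/12) + 1.40·e^(−0.0477·10/12) + 1.40·e^(−0.0477·12/12)
I = 1.3944 + 1.3562 + 1.3454 + 1.3348 = 5.4308
F = (S − I)·e^(rT) = (81.83 − 5.4308) · e^(0.0477·14/12)
= 76.3992 · e^0.055650 = 76.3992 × 1.057228 = R$80.77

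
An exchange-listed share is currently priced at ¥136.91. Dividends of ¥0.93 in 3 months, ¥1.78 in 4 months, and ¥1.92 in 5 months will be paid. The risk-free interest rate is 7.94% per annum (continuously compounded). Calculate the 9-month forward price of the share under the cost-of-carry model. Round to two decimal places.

PV(dividends) I = 0.93·e^(−0.0794·3/12) + 1.78·e^(−0.0794·4/12) + 1.92·e^(−0.0794·5/12)
I = 0.9117 + 1.7335 + 1.8575 = 4.5027
F = (S − I)·e^(rT) = (136.91 − 4.5027) · e^(0.0794·9/12)
= 132.4073 · e^0.059550 = 132.4073 × 1.061359 = ¥140.53

¥140.53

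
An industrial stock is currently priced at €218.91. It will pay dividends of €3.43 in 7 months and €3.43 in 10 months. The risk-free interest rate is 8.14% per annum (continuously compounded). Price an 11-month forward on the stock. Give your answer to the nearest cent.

PV(dividends) I = 3.43·e^(−0.0814·7/12) + 3.43·e^(−0.0814·10/12)
I = 3.2709 + 3.2050 = 6.4759
F = (S − I)·e^(rT) = (218.91 − 6.4759) · e^(0.0814·11/12)
= 212.4341 · e^0.074617 = 212.4341 × 1.077471 = €228.89

€228.89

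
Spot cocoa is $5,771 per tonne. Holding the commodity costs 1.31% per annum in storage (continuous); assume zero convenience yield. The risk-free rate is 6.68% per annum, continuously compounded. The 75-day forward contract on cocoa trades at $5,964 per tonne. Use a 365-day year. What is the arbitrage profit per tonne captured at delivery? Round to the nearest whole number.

Fair forward: F* = S·e^(carry·T), with carry = (r + u) = 0.0668 + 0.0131 = 0.0799
F* = 5771 · e^(0.0799 × 75/365) = 5771 · e^0.016418 = 5771 × 1.016554 = $5866.5331
Market $5964 > fair $5866.5331: forward overpriced → cash-and-carry (buy spot, short the forward).
At maturity, profit = |F_mkt − F*| = |5964 − 5866.5331| = $97 per tonne

$97 per tonne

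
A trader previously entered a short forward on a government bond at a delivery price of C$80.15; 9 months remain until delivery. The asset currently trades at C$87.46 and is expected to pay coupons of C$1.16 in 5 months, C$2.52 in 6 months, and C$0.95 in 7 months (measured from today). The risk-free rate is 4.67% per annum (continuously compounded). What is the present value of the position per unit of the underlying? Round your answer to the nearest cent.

PV(remaining coupons) I = 1.16·e^(−0.0467·5/12) + 2.52·e^(−0.0467·6/12) + 0.95·e^(−0.0467·7/12) = 4.5240
Current forward F = (S − I)·e^(rT) = (87.46 − 4.5240)·e^(0.0467·9/12) = 82.9360 × 1.035646 = 85.8923
Value (long) = (F − K)·e^(−rT) = (85.8923 − 80.15) × 0.965581 = 5.5447
Short position value = −(long value) = -C$5.54

-C$5.54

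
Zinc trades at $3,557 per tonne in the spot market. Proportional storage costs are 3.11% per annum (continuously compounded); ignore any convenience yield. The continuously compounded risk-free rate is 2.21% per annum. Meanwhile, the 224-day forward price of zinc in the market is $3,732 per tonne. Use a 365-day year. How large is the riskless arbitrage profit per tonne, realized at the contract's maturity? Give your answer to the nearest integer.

Fair forward: F* = S·e^(carry·T), with carry = (r + u) = 0.0221 + 0.0311 = 0.0532
F* = 3557 · e^(0.0532 × 224/365) = 3557 · e^0.032649 = 3557 × 1.033188 = $3675.0497
Market $3732 > fair $3675.0497: forward overpriced → cash-and-carry (buy spot, short the forward).
At maturity, profit = |F_mkt − F*| = |3732 − 3675.0497| = $57 per tonne

$57 per tonne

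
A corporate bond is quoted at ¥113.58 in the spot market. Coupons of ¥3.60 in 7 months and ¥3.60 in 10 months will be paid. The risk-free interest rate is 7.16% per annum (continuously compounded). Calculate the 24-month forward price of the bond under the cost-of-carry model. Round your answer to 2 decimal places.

¥123.17

PV(coupons) I = 3.60·e^(−0.0716·7/12) + 3.60·e^(−0.0716·10/12)
I = 3.4527 + 3.3915 = 6.8442
F = (S − I)·e^(rT) = (113.58 − 6.8442) · e^(0.0716·24/12)
= 106.7358 · e^0.143200 = 106.7358 × 1.153961 = ¥123.17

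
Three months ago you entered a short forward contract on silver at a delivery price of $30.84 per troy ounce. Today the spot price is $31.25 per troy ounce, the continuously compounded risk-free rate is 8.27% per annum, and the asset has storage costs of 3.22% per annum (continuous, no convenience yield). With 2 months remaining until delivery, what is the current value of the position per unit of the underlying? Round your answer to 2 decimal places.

Current fair forward for the remaining 2 months: F = S·e^((r + u)·T), (r + u) = 0.0827 + 0.0322 = 0.1149
F = 31.25 · e^(0.1149 × 2/12) = 31.25 × 1.019335 = 31.8542
Value of long forward = (F − K)·e^(−rT) = (31.8542 − 30.84) · e^(−0.0827·2/12)
= 1.0142 × 0.986311 = 1.00
Short position value = −(long value) = -$1.00

-$1.00 per troy ounce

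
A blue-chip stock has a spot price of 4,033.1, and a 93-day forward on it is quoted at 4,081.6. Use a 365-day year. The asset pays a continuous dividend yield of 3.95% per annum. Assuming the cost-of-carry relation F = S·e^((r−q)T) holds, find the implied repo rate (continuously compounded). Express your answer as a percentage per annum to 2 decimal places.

From F = S·e^((r−q)T): (r − q) = ln(F/S)/T
ln(4081.6/4033.1) = ln(1.012025) = 0.011953
(r − q) = 0.011953 / (93/365) = 0.046912
r = ln(F/S)/T + q = 0.046912 + 0.0395 = 0.086412
r = 8.64%

8.64%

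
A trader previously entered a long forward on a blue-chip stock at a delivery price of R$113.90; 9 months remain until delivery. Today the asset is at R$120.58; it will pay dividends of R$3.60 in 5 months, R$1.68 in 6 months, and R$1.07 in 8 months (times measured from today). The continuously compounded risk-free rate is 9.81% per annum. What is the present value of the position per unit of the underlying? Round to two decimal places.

PV(remaining dividends) I = 3.60·e^(−0.0981·5/12) + 1.68·e^(−0.0981·6/12) + 1.07·e^(−0.0981·8/12) = 6.0577
Current forward F = (S − I)·e^(rT) = (120.58 − 6.0577)·e^(0.0981·9/12) = 114.5223 × 1.076349 = 123.2660
Value (long) = (F − K)·e^(−rT) = (123.2660 − 113.90) × 0.929066 = 8.7016
Value = R$8.70

R$8.70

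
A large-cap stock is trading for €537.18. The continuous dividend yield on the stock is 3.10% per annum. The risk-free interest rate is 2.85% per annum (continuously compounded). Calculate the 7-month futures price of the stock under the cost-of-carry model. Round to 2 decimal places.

F = S·e^((r − q)T) = 537.18 · e^((0.0285 − 0.0310) × 7/12)
= 537.18 · e^-0.001458 = 537.18 × 0.998543
F = €536.40

€536.40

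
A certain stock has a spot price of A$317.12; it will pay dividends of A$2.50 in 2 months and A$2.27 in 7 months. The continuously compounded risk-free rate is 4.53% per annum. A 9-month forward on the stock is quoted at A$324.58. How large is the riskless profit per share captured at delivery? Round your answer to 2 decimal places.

PV(dividends) I = 2.50·e^(−0.0453·2/12) + 2.27·e^(−0.0453·7/12) = 4.6920
Fair forward F* = (S − I)·e^(rT) = (317.12 − 4.6920)·e^0.033975 = 312.4280 × 1.034559 = 323.2252
Market A$324.58 > fair 323.2252: forward overpriced → cash-and-carry (borrow at r, buy the stock and collect the dividends, short the forward).
Profit at T = |F_mkt − F*| = |324.58 − 323.2252| = A$1.35 per share

A$1.35 per share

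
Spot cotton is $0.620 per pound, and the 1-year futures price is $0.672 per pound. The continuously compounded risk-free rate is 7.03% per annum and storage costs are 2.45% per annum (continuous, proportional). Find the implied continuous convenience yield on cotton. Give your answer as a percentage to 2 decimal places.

F = S·e^((r+u−y)T) ⇒ (r+u−y) = ln(F/S)/T
ln(0.672/0.620) = 0.080539; /T ⇒ 0.080539
y = r + u − ln(F/S)/T = 0.0703 + 0.0245 − 0.080539 = 0.014261
y = 1.43%

1.43%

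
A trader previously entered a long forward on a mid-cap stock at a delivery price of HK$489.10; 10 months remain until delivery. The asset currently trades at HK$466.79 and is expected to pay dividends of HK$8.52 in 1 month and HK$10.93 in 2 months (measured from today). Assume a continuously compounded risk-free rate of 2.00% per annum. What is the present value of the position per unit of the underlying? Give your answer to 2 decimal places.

-HK$33.63

PV(remaining dividends) I = 8.52·e^(−0.0200·1/12) + 10.93·e^(−0.0200·2/12) = 19.3994
Current forward F = (S − I)·e^(rT) = (466.79 − 19.3994)·e^(0.0200·10/12) = 447.3906 × 1.016806 = 454.9094
Value (long) = (F − K)·e^(−rT) = (454.9094 − 489.10) × 0.983471 = -33.6255
Value = -HK$33.63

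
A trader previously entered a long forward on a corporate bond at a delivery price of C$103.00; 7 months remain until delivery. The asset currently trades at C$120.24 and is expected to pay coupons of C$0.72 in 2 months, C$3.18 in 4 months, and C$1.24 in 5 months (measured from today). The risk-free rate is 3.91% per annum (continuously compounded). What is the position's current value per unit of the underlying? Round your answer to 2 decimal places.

C$14.49

PV(remaining coupons) I = 0.72·e^(−0.0391·2/12) + 3.18·e^(−0.0391·4/12) + 1.24·e^(−0.0391·5/12) = 5.0741
Current forward F = (S − I)·e^(rT) = (120.24 − 5.0741)·e^(0.0391·7/12) = 115.1659 × 1.023070 = 117.8228
Value (long) = (F − K)·e^(−rT) = (117.8228 − 103.00) × 0.977450 = 14.4885
Value = C$14.49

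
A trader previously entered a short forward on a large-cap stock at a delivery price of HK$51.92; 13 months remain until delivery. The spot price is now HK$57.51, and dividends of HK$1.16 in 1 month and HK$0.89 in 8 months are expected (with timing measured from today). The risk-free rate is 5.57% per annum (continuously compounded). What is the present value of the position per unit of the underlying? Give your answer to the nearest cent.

PV(remaining dividends) I = 1.16·e^(−0.0557·1/12) + 0.89·e^(−0.0557·8/12) = 2.0122
Current forward F = (S − I)·e^(rT) = (57.51 − 2.0122)·e^(0.0557·13/12) = 55.4978 × 1.062199 = 58.9497
Value (long) = (F − K)·e^(−rT) = (58.9497 − 51.92) × 0.941443 = 6.6181
Short position value = −(long value) = -HK$6.62

-HK$6.62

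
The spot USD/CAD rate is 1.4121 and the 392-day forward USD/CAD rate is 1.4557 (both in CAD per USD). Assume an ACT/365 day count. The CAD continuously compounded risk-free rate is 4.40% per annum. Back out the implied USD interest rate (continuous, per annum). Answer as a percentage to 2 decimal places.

1.57%

F = S·e^((r_CAD − r_USD)T) ⇒ r_USD = r_CAD − ln(F/S)/T
ln(1.4557/1.4121) = 0.030409; /(392/365) = 0.028315
r_USD = 0.0440 − 0.028315 = 0.015685
r_USD = 1.57%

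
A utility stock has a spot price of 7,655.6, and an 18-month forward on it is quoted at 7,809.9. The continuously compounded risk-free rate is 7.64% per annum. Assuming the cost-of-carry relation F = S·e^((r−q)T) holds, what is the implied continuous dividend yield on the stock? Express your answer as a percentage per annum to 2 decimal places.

6.31%

From F = S·e^((r−q)T): (r − q) = ln(F/S)/T
ln(7809.9/7655.6) = ln(1.020155) = 0.019955
(r − q) = 0.019955 / (18/12) = 0.013303
q = r − ln(F/S)/T = 0.0764 − 0.013303 = 0.063097
q = 6.31%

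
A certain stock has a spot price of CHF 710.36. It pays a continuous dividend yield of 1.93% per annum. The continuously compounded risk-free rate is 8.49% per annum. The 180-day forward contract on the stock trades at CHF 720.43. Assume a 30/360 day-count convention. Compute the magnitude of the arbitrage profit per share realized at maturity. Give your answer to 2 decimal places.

CHF 13.62 per share

Fair forward: F* = S·e^(carry·T), with carry = (r − q) = 0.0849 − 0.0193 = 0.0656
F* = 710.36 · e^(0.0656 × 180/360) = 710.36 · e^0.032800 = 710.36 × 1.033344 = CHF 734.0462
Market CHF 720.43 < fair CHF 734.0462: forward underpriced → reverse cash-and-carry (short spot, go long the forward).
At maturity, profit = |F_mkt − F*| = |720.43 − 734.0462| = CHF 13.62 per share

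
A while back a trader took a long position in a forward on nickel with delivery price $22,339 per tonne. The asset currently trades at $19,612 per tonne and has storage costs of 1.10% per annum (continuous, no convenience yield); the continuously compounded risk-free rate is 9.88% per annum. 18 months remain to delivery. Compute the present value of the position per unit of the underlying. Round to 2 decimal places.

Current fair forward for the remaining 18 months: F = S·e^((r + u)·T), (r + u) = 0.0988 + 0.0110 = 0.1098
F = 19612 · e^(0.1098 × 18/12) = 19612 × 1.17903935 = 23123.3197
Value of long forward = (F − K)·e^(−rT) = (23123.3197 − 22339) · e^(−0.0988·18/12)
= 784.3197 × 0.86225865 = 676.29

$676.29 per tonne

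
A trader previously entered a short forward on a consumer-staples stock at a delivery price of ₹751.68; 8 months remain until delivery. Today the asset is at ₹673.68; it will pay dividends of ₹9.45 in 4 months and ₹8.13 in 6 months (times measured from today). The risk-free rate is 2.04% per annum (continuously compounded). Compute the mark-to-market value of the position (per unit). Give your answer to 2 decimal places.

PV(remaining dividends) I = 9.45·e^(−0.0204·4/12) + 8.13·e^(−0.0204·6/12) = 17.4335
Current forward F = (S − I)·e^(rT) = (673.68 − 17.4335)·e^(0.0204·8/12) = 656.2465 × 1.013693 = 665.2325
Value (long) = (F − K)·e^(−rT) = (665.2325 − 751.68) × 0.986492 = -85.2798
Short position value = −(long value) = ₹85.28

₹85.28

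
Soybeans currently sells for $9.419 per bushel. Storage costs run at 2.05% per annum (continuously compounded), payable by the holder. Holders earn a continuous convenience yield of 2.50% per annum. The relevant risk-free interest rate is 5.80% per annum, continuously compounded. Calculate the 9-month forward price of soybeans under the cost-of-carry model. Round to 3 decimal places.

Net carry = r + u − y = 0.0580 + 0.0205 − 0.0250 = 0.0535
F = S·e^((r+u−y)T) = 9.419 · e^(0.0535 × 9/12) = 9.419 · e^0.040125
= 9.419 × 1.040941 = $9.805 per bushel

$9.805 per bushel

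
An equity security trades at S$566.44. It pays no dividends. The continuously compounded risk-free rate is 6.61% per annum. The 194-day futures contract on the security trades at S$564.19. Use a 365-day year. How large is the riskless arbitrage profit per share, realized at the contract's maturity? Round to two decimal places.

Fair futures: F* = S·e^(carry·T), with carry = r = 0.0661
F* = 566.44 · e^(0.0661 × 194/365) = 566.44 · e^0.035133 = 566.44 × 1.035757 = S$586.6942
Market S$564.19 < fair S$586.6942: forward underpriced → reverse cash-and-carry (short spot, go long the forward).
At maturity, profit = |F_mkt − F*| = |564.19 − 586.6942| = S$22.50 per share

S$22.50 per share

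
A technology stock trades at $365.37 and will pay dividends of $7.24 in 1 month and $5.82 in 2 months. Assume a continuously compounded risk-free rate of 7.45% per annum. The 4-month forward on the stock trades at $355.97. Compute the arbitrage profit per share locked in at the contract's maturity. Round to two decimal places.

PV(dividends) I = 7.24·e^(−0.0745·1/12) + 5.82·e^(−0.0745·2/12) = 12.9434
Fair forward F* = (S − I)·e^(rT) = (365.37 − 12.9434)·e^0.024833 = 352.4266 × 1.025144 = 361.2880
Market $355.97 < fair 361.2880: forward underpriced → reverse cash-and-carry (short the stock, invest proceeds at r, pay the dividends, go long the forward).
Profit at T = |F_mkt − F*| = |355.97 − 361.2880| = $5.32 per share

$5.32 per share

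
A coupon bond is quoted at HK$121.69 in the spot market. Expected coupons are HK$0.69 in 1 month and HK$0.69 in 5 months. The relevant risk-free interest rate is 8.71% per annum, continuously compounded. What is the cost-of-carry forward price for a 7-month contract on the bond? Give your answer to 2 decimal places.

PV(coupons) I = 0.69·e^(−0.0871·1/12) + 0.69·e^(−0.0871·5/12)
I = 0.6850 + 0.6654 = 1.3504
F = (S − I)·e^(rT) = (121.69 − 1.3504) · e^(0.0871·7/12)
= 120.3396 · e^0.050808 = 120.3396 × 1.052121 = HK$126.61

HK$126.61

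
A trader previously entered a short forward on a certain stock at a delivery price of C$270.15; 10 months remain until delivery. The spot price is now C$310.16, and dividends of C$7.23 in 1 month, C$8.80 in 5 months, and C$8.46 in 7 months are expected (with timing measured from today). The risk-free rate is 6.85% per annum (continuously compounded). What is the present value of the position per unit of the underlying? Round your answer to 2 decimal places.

PV(remaining dividends) I = 7.23·e^(−0.0685·1/12) + 8.80·e^(−0.0685·5/12) + 8.46·e^(−0.0685·7/12) = 23.8698
Current forward F = (S − I)·e^(rT) = (310.16 − 23.8698)·e^(0.0685·10/12) = 286.2902 × 1.058744 = 303.1080
Value (long) = (F − K)·e^(−rT) = (303.1080 − 270.15) × 0.944515 = 31.1293
Short position value = −(long value) = -C$31.13

-C$31.13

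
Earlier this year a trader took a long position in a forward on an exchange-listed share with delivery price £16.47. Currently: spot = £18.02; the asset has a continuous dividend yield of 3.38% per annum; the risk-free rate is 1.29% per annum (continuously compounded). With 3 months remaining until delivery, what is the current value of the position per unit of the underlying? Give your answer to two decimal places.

Current fair forward for the remaining 3 months: F = S·e^((r − q)·T), (r − q) = 0.0129 − 0.0338 = -0.0209
F = 18.02 · e^(-0.0209 × 3/12) = 18.02 × 0.994789 = 17.9261
Value of long forward = (F − K)·e^(−rT) = (17.9261 − 16.47) · e^(−0.0129·3/12)
= 1.4561 × 0.996780 = 1.45

£1.45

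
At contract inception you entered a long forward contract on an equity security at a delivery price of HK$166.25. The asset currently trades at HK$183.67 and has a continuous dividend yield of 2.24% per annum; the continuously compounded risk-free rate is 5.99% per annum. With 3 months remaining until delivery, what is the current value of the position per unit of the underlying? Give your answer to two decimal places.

Current fair forward for the remaining 3 months: F = S·e^((r − q)·T), (r − q) = 0.0599 − 0.0224 = 0.0375
F = 183.67 · e^(0.0375 × 3/12) = 183.67 × 1.009419 = 185.4000
Value of long forward = (F − K)·e^(−rT) = (185.4000 − 166.25) · e^(−0.0599·3/12)
= 19.1500 × 0.985137 = 18.87

HK$18.87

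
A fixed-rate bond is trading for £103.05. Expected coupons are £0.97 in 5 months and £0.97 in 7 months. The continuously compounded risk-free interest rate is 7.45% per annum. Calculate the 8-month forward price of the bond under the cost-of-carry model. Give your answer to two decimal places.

£106.33

PV(coupons) I = 0.97·e^(−0.0745·5/12) + 0.97·e^(−0.0745·7/12)
I = 0.9404 + 0.9287 = 1.8691
F = (S − I)·e^(rT) = (103.05 − 1.8691) · e^(0.0745·8/12)
= 101.1809 · e^0.049667 = 101.1809 × 1.050921 = £106.33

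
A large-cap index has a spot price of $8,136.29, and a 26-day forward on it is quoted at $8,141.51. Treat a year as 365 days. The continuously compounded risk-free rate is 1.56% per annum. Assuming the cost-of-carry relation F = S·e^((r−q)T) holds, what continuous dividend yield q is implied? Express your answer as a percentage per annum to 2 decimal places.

0.66%

From F = S·e^((r−q)T): (r − q) = ln(F/S)/T
ln(8141.51/8136.29) = ln(1.000642) = 0.000642
(r − q) = 0.000642 / (26/365) = 0.009013
q = r − ln(F/S)/T = 0.0156 − 0.009013 = 0.006587
q = 0.66%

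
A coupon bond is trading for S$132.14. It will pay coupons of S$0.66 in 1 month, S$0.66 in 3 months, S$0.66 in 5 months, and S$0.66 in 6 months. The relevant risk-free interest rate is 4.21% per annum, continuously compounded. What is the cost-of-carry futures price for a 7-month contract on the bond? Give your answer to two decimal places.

PV(coupons) I = 0.66·e^(−0.0421·1/12) + 0.66·e^(−0.0421·3/12) + 0.66·e^(−0.0421·5/12) + 0.66·e^(−0.0421·6/12)
I = 0.6577 + 0.6531 + 0.6485 + 0.6463 = 2.6056
F = (S − I)·e^(rT) = (132.14 − 2.6056) · e^(0.0421·7/12)
= 129.5344 · e^0.024558 = 129.5344 × 1.024862 = S$132.75

S$132.75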